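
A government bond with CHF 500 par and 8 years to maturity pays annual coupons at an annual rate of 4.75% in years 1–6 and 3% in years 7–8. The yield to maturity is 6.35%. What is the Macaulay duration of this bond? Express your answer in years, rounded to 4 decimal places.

Periodic yield y = 0.0635. Discount each cash flow and weight by its year:
  t   CF        PV=CF/(1+0.0635)^t    t·PV
  1        23.75        22.3319        22.3319
  2        23.75        20.9985        41.9970
  3        23.75        19.7447        59.2342
  4        23.75        18.5658        74.2632
  5        23.75        17.4573        87.2863
  6        23.75        16.4149        98.4895
  7        15.00         9.7483        68.2381
  8       515.00       314.7076     2,517.6611
  Σ                    439.9691     2,969.5013
Price P = Σ PV = 439.9691.
Macaulay duration = Σ(t·PV) / P = 2,969.5013 / 439.9691 = 6.74934 years.

6.7493 years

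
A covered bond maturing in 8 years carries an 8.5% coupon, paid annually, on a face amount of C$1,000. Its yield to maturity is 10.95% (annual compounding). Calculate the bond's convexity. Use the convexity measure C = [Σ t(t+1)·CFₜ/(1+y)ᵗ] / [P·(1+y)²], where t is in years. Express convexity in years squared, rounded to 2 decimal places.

With y = 0.1095:
  t   CF        PV=CF/(1+0.1095)^t    t·PV        t(t+1)·PV
  1        85.00        76.6111        76.6111         153.2222
  2        85.00        69.0501       138.1002         414.3006
  3        85.00        62.2353       186.7060         746.8240
  4        85.00        56.0931       224.3725       1,121.8627
  5        85.00        50.5571       252.7856       1,516.7138
  6        85.00        45.5675       273.4049       1,913.8345
  7        85.00        41.0703       287.4920       2,299.9363
  8     1,085.00       472.5103     3,780.0824      34,020.7420
  Σ                    873.6949     5,219.5549      42,187.4361
P = 873.6949.
Convexity = Σ t(t+1)·PV / [P·(1+y)²] = 42,187.4361 / (873.6949 × 1.230990) = 39.22552.

39.23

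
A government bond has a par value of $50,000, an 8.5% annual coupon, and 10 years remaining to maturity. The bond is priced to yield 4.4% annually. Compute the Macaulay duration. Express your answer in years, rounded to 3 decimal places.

Periodic yield y = 0.044. Discount each cash flow and weight by its year:
  t   CF        PV=CF/(1+0.044)^t    t·PV
  1     4,250.00     4,070.8812     4,070.8812
  2     4,250.00     3,899.3115     7,798.6230
  3     4,250.00     3,734.9727    11,204.9182
  4     4,250.00     3,577.5601    14,310.2403
  5     4,250.00     3,426.7817    17,133.9084
  6     4,250.00     3,282.3579    19,694.1476
  7     4,250.00     3,144.0210    22,008.1471
  8     4,250.00     3,011.5144    24,092.1150
  9     4,250.00     2,884.5923    25,961.3308
  10   54,250.00    35,269.1307   352,691.3073
  Σ                 66,301.1236   498,965.6189
Price P = Σ PV = 66,301.1236.
Macaulay duration = Σ(t·PV) / P = 498,965.6189 / 66,301.1236 = 7.52575 years.

7.526 years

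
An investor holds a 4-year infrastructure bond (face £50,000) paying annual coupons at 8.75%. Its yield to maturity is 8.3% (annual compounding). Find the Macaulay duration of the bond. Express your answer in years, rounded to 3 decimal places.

3.546 years

Periodic yield y = 0.083. Discount each cash flow and weight by its year:
  t   CF        PV=CF/(1+0.083)^t    t·PV
  1     4,375.00     4,039.7045     4,039.7045
  2     4,375.00     3,730.1057     7,460.2115
  3     4,375.00     3,444.2343    10,332.7029
  4    54,375.00    39,526.2346   158,104.9382
  Σ                 50,740.2791   179,937.5571
Price P = Σ PV = 50,740.2791.
Macaulay duration = Σ(t·PV) / P = 179,937.5571 / 50,740.2791 = 3.54625 years.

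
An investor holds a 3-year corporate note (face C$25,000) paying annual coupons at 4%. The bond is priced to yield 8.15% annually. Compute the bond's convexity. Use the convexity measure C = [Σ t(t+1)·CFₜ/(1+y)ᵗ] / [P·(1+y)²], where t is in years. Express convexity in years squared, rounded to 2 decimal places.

With y = 0.0815:
  t   CF        PV=CF/(1+0.0815)^t    t·PV        t(t+1)·PV
  1     1,000.00       924.6417       924.6417       1,849.2834
  2     1,000.00       854.9623     1,709.9246       5,129.7737
  3    26,000.00    20,553.8781    61,661.6343     246,646.5373
  Σ                 22,333.4821    64,296.2006     253,625.5943
P = 22,333.4821.
Convexity = Σ t(t+1)·PV / [P·(1+y)²] = 253,625.5943 / (22,333.4821 × 1.169642) = 9.70920.

9.71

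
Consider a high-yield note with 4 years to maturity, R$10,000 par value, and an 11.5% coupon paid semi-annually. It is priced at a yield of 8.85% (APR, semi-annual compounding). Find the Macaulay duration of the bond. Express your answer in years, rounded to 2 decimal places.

Periodic yield y = 0.04425. Discount each cash flow and weight by its period:
  t   CF        PV=CF/(1+0.04425)^t    t·PV
  1       575.00       550.6344       550.6344
  2       575.00       527.3013     1,054.6027
  3       575.00       504.9570     1,514.8710
  4       575.00       483.5595     1,934.2380
  5       575.00       463.0687     2,315.3435
  6       575.00       443.4462     2,660.6772
  7       575.00       424.6552     2,972.5865
  8    10,575.00     7,479.0167    59,832.1338
  Σ                 10,876.6391    72,835.0870
Price P = Σ PV = 10,876.6391.
Macaulay duration = Σ(t·PV) / P = 72,835.0870 / 10,876.6391 = 6.69647 half-year periods.
In years: 6.69647 / 2 = 3.34823 years.

3.35 years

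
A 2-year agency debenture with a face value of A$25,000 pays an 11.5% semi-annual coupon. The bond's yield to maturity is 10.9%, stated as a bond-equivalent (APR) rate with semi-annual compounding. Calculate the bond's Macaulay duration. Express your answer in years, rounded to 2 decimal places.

1.84 years

Periodic yield y = 0.0545. Discount each cash flow and weight by its period:
  t   CF        PV=CF/(1+0.0545)^t    t·PV
  1     1,437.50     1,363.2053     1,363.2053
  2     1,437.50     1,292.7504     2,585.5008
  3     1,437.50     1,225.9369     3,677.8106
  4    26,437.50    21,381.2971    85,525.1884
  Σ                 25,263.1897    93,151.7051
Price P = Σ PV = 25,263.1897.
Macaulay duration = Σ(t·PV) / P = 93,151.7051 / 25,263.1897 = 3.68725 half-year periods.
In years: 3.68725 / 2 = 1.84363 years.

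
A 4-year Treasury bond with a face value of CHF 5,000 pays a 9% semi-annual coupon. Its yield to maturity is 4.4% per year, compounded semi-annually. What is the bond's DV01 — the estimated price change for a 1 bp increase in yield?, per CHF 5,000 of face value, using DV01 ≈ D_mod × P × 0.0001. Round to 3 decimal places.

Periodic yield y = 0.022.
  t   CF        PV=CF/(1+0.022)^t    t·PV
  1       225.00       220.1566       220.1566
  2       225.00       215.4174       430.8347
  3       225.00       210.7802       632.3406
  4       225.00       206.2429       824.9715
  5       225.00       201.8032     1,009.0160
  6       225.00       197.4591     1,184.7546
  7       225.00       193.2085     1,352.4596
  8     5,225.00     4,390.1477    35,121.1813
  Σ                  5,835.2155    40,775.7148
P = 5,835.2155; D_Mac = 6.98787 half-year periods = 3.49393 yrs; D_mod = 3.41872 yrs.
DV01 ≈ 3.41872 × 5,835.2155 × 0.0001 = 1.994898.

CHF 1.995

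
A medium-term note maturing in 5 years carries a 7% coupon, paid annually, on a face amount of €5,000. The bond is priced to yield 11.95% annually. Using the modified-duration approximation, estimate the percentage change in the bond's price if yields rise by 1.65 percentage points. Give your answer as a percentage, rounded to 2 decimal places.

Periodic yield y = 0.1195. Modified duration first:
  t   CF        PV=CF/(1+0.1195)^t    t·PV
  1       350.00       312.6396       312.6396
  2       350.00       279.2671       558.5343
  3       350.00       249.4570       748.3711
  4       350.00       222.8290       891.3159
  5     5,350.00     3,042.5190    15,212.5948
  Σ                  4,106.7117    17,723.4556
P = 4,106.7117; D_Mac = 4.31573 yrs; D_mod = 4.31573/(1+0.1195) = 3.85505 yrs.
ΔP/P ≈ -D_mod · Δy = -3.85505 × (+0.0165) = -0.063608 = -6.3608%.

-6.36%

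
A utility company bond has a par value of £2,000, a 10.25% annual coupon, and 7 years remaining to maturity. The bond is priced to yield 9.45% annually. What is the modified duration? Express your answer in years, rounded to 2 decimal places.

Periodic yield y = 0.0945. First find Macaulay duration:
  t   CF        PV=CF/(1+0.0945)^t    t·PV
  1       205.00       187.3001       187.3001
  2       205.00       171.1285       342.2570
  3       205.00       156.3531       469.0594
  4       205.00       142.8535       571.4139
  5       205.00       130.5194       652.5969
  6       205.00       119.2502       715.5014
  7     2,205.00     1,171.9207     8,203.4450
  Σ                  2,079.3256    11,141.5738
P = 2,079.3256; Macaulay duration = 11,141.5738 / 2,079.3256 = 5.35826 years.
Modified duration = D_Mac / (1 + y) = 5.35826 / 1.0945 = 4.89563 years.

4.90 years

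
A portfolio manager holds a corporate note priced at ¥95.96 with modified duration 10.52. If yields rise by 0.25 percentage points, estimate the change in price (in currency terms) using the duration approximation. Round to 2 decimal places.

Duration approximation: ΔP/P ≈ -D_mod · Δy = -10.52 × (+0.0025) = -0.026300.
ΔP ≈ 95.96 × (-0.026300) = -2.523748.

-¥2.52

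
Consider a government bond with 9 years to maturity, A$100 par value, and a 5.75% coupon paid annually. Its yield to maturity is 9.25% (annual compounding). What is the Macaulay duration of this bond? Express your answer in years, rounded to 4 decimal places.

Periodic yield y = 0.0925. Discount each cash flow and weight by its year:
  t   CF        PV=CF/(1+0.0925)^t    t·PV
  1         5.75         5.2632         5.2632
  2         5.75         4.8175         9.6351
  3         5.75         4.4096        13.2289
  4         5.75         4.0363        16.1451
  5         5.75         3.6945        18.4727
  6         5.75         3.3817        20.2904
  7         5.75         3.0954        21.6678
  8         5.75         2.8333        22.6666
  9       105.75        47.6966       429.2693
  Σ                     79.2282       556.6392
Price P = Σ PV = 79.2282.
Macaulay duration = Σ(t·PV) / P = 556.6392 / 79.2282 = 7.02577 years.

7.0258 years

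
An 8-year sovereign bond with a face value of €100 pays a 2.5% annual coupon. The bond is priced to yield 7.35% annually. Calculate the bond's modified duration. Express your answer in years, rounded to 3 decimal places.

6.709 years

Periodic yield y = 0.0735. First find Macaulay duration:
  t   CF        PV=CF/(1+0.0735)^t    t·PV
  1         2.50         2.3288         2.3288
  2         2.50         2.1694         4.3388
  3         2.50         2.0208         6.0625
  4         2.50         1.8825         7.5299
  5         2.50         1.7536         8.7680
  6         2.50         1.6335         9.8012
  7         2.50         1.5217        10.6518
  8       102.50        58.1176       464.9406
  Σ                     71.4279       514.4217
P = 71.4279; Macaulay duration = 514.4217 / 71.4279 = 7.20197 years.
Modified duration = D_Mac / (1 + y) = 7.20197 / 1.0735 = 6.70887 years.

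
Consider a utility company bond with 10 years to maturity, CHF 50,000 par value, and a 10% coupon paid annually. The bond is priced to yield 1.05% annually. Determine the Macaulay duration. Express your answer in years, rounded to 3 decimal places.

7.653 years

Periodic yield y = 0.0105. Discount each cash flow and weight by its year:
  t   CF        PV=CF/(1+0.0105)^t    t·PV
  1     5,000.00     4,948.0455     4,948.0455
  2     5,000.00     4,896.6309     9,793.2618
  3     5,000.00     4,845.7505    14,537.2516
  4     5,000.00     4,795.3988    19,181.5953
  5     5,000.00     4,745.5703    23,727.8517
  6     5,000.00     4,696.2596    28,177.5577
  7     5,000.00     4,647.4613    32,532.2289
  8     5,000.00     4,599.1700    36,793.3599
  9     5,000.00     4,551.3805    40,962.4244
  10   55,000.00    49,544.9633   495,449.6329
  Σ                 92,270.6308   706,103.2097
Price P = Σ PV = 92,270.6308.
Macaulay duration = Σ(t·PV) / P = 706,103.2097 / 92,270.6308 = 7.65252 years.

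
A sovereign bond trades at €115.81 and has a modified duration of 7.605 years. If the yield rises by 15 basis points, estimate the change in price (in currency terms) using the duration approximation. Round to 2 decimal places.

-€1.32

Duration approximation: ΔP/P ≈ -D_mod · Δy = -7.605 × (+0.0015) = -0.0114075.
ΔP ≈ 115.81 × (-0.0114075) = -1.321102575.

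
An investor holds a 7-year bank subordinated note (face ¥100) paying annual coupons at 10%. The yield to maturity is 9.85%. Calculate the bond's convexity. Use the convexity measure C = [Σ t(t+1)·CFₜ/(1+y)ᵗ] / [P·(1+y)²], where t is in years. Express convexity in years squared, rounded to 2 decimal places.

With y = 0.0985:
  t   CF        PV=CF/(1+0.0985)^t    t·PV        t(t+1)·PV
  1        10.00         9.1033         9.1033          18.2066
  2        10.00         8.2870        16.5741          49.7223
  3        10.00         7.5440        22.6319          90.5276
  4        10.00         6.8675        27.4701         137.3503
  5        10.00         6.2517        31.2586         187.5517
  6        10.00         5.6911        34.1469         239.0281
  7       110.00        56.9892       398.9241       3,191.3930
  Σ                    100.7339       540.1090       3,913.7796
P = 100.7339.
Convexity = Σ t(t+1)·PV / [P·(1+y)²] = 3,913.7796 / (100.7339 × 1.206702) = 32.19739.

32.20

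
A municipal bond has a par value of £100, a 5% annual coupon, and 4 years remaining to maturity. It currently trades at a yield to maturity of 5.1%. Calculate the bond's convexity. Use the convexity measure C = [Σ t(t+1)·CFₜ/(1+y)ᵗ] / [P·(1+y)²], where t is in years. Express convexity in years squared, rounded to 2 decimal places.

With y = 0.051:
  t   CF        PV=CF/(1+0.051)^t    t·PV        t(t+1)·PV
  1         5.00         4.7574         4.7574           9.5147
  2         5.00         4.5265         9.0530          27.1591
  3         5.00         4.3069        12.9206          51.6825
  4       105.00        86.0555       344.2218       1,721.1092
  Σ                     99.6462       370.9529       1,809.4655
P = 99.6462.
Convexity = Σ t(t+1)·PV / [P·(1+y)²] = 1,809.4655 / (99.6462 × 1.104601) = 16.43933.

16.44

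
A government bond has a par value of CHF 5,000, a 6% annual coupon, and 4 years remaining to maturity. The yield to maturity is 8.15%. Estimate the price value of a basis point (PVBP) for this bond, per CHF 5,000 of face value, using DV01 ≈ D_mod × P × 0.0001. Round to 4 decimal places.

Periodic yield y = 0.0815.
  t   CF        PV=CF/(1+0.0815)^t    t·PV
  1       300.00       277.3925       277.3925
  2       300.00       256.4887       512.9774
  3       300.00       237.1601       711.4804
  4     5,300.00     3,874.0906    15,496.3625
  Σ                  4,645.1319    16,998.2127
P = 4,645.1319; D_Mac = 3.65936 yrs; D_mod = 3.38360 yrs.
DV01 ≈ 3.38360 × 4,645.1319 × 0.0001 = 1.571726.

CHF 1.5717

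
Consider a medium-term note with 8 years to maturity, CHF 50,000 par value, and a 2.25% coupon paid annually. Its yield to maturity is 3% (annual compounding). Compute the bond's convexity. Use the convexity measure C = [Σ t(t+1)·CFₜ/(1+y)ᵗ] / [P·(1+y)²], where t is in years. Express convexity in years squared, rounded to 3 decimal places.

With y = 0.03:
  t   CF        PV=CF/(1+0.03)^t    t·PV        t(t+1)·PV
  1     1,125.00     1,092.2330     1,092.2330       2,184.4660
  2     1,125.00     1,060.4204     2,120.8408       6,362.5224
  3     1,125.00     1,029.5344     3,088.6031      12,354.4124
  4     1,125.00       999.5479     3,998.1917      19,990.9586
  5     1,125.00       970.4349     4,852.1744      29,113.0465
  6     1,125.00       942.1698     5,653.0187      39,571.1311
  7     1,125.00       914.7280     6,403.0957      51,224.7652
  8    51,125.00    40,358.5471   322,868.3768   2,905,815.3915
  Σ                 47,367.6154   350,076.5343   3,066,616.6937
P = 47,367.6154.
Convexity = Σ t(t+1)·PV / [P·(1+y)²] = 3,066,616.6937 / (47,367.6154 × 1.060900) = 61.02440.

61.024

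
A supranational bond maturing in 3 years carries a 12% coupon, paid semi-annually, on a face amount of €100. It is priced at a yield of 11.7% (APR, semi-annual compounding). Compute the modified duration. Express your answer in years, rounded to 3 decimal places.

2.464 years

Periodic yield y = 0.0585. First find Macaulay duration:
  t   CF        PV=CF/(1+0.0585)^t    t·PV
  1         6.00         5.6684         5.6684
  2         6.00         5.3551        10.7102
  3         6.00         5.0592        15.1775
  4         6.00         4.7796        19.1182
  5         6.00         4.5154        22.5770
  6       106.00        75.3634       452.1806
  Σ                    100.7411       525.4320
P = 100.7411; Macaulay duration = 525.4320 / 100.7411 = 5.21567 half-year periods = 2.60783 years.
Modified duration = D_Mac / (1 + y) = 2.60783 / 1.0585 = 2.46371 years.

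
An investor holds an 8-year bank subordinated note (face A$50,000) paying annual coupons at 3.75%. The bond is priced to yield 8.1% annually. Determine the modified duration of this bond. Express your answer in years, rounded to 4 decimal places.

Periodic yield y = 0.081. First find Macaulay duration:
  t   CF        PV=CF/(1+0.081)^t    t·PV
  1     1,875.00     1,734.5051     1,734.5051
  2     1,875.00     1,604.5375     3,209.0751
  3     1,875.00     1,484.3086     4,452.9257
  4     1,875.00     1,373.0884     5,492.3536
  5     1,875.00     1,270.2020     6,351.0101
  6     1,875.00     1,175.0250     7,050.1500
  7     1,875.00     1,086.9797     7,608.8576
  8    51,875.00    27,819.7074   222,557.6593
  Σ                 37,548.3537   258,456.5365
P = 37,548.3537; Macaulay duration = 258,456.5365 / 37,548.3537 = 6.88330 years.
Modified duration = D_Mac / (1 + y) = 6.88330 / 1.081 = 6.36753 years.

6.3675 years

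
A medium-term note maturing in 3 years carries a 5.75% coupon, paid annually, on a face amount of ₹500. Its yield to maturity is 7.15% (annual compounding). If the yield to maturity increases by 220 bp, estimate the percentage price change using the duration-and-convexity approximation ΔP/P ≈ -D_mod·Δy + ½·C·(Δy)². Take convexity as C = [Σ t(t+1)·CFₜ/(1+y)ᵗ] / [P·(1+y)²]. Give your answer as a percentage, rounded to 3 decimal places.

-5.589%

With y = 0.0715:
  t   CF        PV=CF/(1+0.0715)^t    t·PV        t(t+1)·PV
  1        28.75        26.8315        26.8315          53.6631
  2        28.75        25.0411        50.0822         150.2466
  3       528.75       429.8074     1,289.4221       5,157.6884
  Σ                    481.6800     1,366.3359       5,361.5981
P = 481.6800; D_Mac = 2.83660 yrs; D_mod = 2.64732 yrs; C = 9.69508.
Duration effect: -2.64732 × (+0.022) = -0.058241
Convexity effect: 0.5 × 9.69508 × (0.022)² = +0.0023462
ΔP/P ≈ -0.058241 + 0.0023462 = -0.055895 = -5.5895%.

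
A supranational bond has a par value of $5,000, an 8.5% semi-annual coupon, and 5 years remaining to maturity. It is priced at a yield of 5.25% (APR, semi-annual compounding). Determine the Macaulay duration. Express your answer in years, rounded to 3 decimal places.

4.237 years

Periodic yield y = 0.02625. Discount each cash flow and weight by its period:
  t   CF        PV=CF/(1+0.02625)^t    t·PV
  1       212.50       207.0646       207.0646
  2       212.50       201.7681       403.5363
  3       212.50       196.6072       589.8216
  4       212.50       191.5783       766.3131
  5       212.50       186.6780       933.3899
  6       212.50       181.9030     1,091.4181
  7       212.50       177.2502     1,240.7514
  8       212.50       172.7164     1,381.7312
  9       212.50       168.2986     1,514.6871
  10    5,212.50     4,022.6696    40,226.6963
  Σ                  5,706.5340    48,355.4095
Price P = Σ PV = 5,706.5340.
Macaulay duration = Σ(t·PV) / P = 48,355.4095 / 5,706.5340 = 8.47369 half-year periods.
In years: 8.47369 / 2 = 4.23685 years.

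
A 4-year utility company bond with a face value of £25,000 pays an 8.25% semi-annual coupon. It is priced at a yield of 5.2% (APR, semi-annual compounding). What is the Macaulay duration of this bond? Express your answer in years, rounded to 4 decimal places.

3.5173 years

Periodic yield y = 0.026. Discount each cash flow and weight by its period:
  t   CF        PV=CF/(1+0.026)^t    t·PV
  1     1,031.25     1,005.1170     1,005.1170
  2     1,031.25       979.6462     1,959.2923
  3     1,031.25       954.8208     2,864.4625
  4     1,031.25       930.6246     3,722.4983
  5     1,031.25       907.0415     4,535.2075
  6     1,031.25       884.0560     5,304.3363
  7     1,031.25       861.6531     6,031.5714
  8    26,031.25    21,199.0372   169,592.2976
  Σ                 27,721.9963   195,014.7828
Price P = Σ PV = 27,721.9963.
Macaulay duration = Σ(t·PV) / P = 195,014.7828 / 27,721.9963 = 7.03466 half-year periods.
In years: 7.03466 / 2 = 3.51733 years.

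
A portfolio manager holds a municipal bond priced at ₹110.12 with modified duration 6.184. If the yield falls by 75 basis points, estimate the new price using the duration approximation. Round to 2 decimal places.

₹115.23

Duration approximation: ΔP/P ≈ -D_mod · Δy = -6.184 × (-0.0075) = +0.046380.
New price ≈ 110.12 × (1 + 0.046380) = 115.2273656.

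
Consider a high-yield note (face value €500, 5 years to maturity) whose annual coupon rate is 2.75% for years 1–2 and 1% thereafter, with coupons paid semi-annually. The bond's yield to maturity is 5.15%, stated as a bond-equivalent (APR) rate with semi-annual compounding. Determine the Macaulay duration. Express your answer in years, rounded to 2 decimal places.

4.73 years

Periodic yield y = 0.02575. Discount each cash flow and weight by its period:
  t   CF        PV=CF/(1+0.02575)^t    t·PV
  1        6.875         6.7024         6.7024
  2        6.875         6.5342        13.0683
  3        6.875         6.3701        19.1104
  4        6.875         6.2102        24.8409
  5        2.500         2.2016        11.0078
  6        2.500         2.1463        12.8778
  7        2.500         2.0924        14.6470
  8        2.500         2.0399        16.3192
  9        2.500         1.9887        17.8982
  10     502.500       389.6914     3,896.9139
  Σ                    425.9772     4,033.3858
Price P = Σ PV = 425.9772.
Macaulay duration = Σ(t·PV) / P = 4,033.3858 / 425.9772 = 9.46855 half-year periods.
In years: 9.46855 / 2 = 4.73427 years.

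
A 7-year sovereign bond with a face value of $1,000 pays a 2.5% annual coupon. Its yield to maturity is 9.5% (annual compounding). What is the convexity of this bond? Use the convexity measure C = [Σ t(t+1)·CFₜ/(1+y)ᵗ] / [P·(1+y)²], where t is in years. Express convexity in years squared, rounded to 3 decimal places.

With y = 0.095:
  t   CF        PV=CF/(1+0.095)^t    t·PV        t(t+1)·PV
  1        25.00        22.8311        22.8311          45.6621
  2        25.00        20.8503        41.7005         125.1016
  3        25.00        19.0413        57.1240         228.4962
  4        25.00        17.3894        69.5574         347.7871
  5        25.00        15.8807        79.4035         476.4207
  6        25.00        14.5029        87.0175         609.1224
  7     1,025.00       543.0315     3,801.2206      30,409.7646
  Σ                    653.5271     4,158.8546      32,242.3548
P = 653.5271.
Convexity = Σ t(t+1)·PV / [P·(1+y)²] = 32,242.3548 / (653.5271 × 1.199025) = 41.14669.

41.147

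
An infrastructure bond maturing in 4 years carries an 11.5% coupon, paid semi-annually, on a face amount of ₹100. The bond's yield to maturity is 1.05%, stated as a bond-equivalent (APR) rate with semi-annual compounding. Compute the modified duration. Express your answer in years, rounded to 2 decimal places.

Periodic yield y = 0.00525. First find Macaulay duration:
  t   CF        PV=CF/(1+0.00525)^t    t·PV
  1         5.75         5.7200         5.7200
  2         5.75         5.6901        11.3802
  3         5.75         5.6604        16.9811
  4         5.75         5.6308        22.5233
  5         5.75         5.6014        28.0071
  6         5.75         5.5722        33.4329
  7         5.75         5.5431        38.8014
  8       105.75       101.4116       811.2930
  Σ                    140.8295       968.1389
P = 140.8295; Macaulay duration = 968.1389 / 140.8295 = 6.87455 half-year periods = 3.43727 years.
Modified duration = D_Mac / (1 + y) = 3.43727 / 1.00525 = 3.41932 years.

3.42 years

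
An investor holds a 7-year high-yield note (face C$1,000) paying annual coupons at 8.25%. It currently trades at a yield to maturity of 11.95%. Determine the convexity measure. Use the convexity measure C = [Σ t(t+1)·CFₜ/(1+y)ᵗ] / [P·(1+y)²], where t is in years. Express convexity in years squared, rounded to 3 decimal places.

With y = 0.1195:
  t   CF        PV=CF/(1+0.1195)^t    t·PV        t(t+1)·PV
  1        82.50        73.6936        73.6936         147.3872
  2        82.50        65.8273       131.6545         394.9635
  3        82.50        58.8006       176.4018         705.6070
  4        82.50        52.5240       210.0959       1,050.4794
  5        82.50        46.9173       234.5867       1,407.5205
  6        82.50        41.9092       251.4552       1,760.1864
  7     1,082.50       491.2010     3,438.4068      27,507.2546
  Σ                    830.8729     4,516.2945      32,973.3986
P = 830.8729.
Convexity = Σ t(t+1)·PV / [P·(1+y)²] = 32,973.3986 / (830.8729 × 1.253280) = 31.66510.

31.665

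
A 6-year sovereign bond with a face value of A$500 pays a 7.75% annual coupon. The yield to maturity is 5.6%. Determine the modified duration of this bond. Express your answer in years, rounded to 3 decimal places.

4.804 years

Periodic yield y = 0.056. First find Macaulay duration:
  t   CF        PV=CF/(1+0.056)^t    t·PV
  1        38.75        36.6951        36.6951
  2        38.75        34.7491        69.4982
  3        38.75        32.9064        98.7191
  4        38.75        31.1613       124.6453
  5        38.75        29.5088       147.5442
  6       538.75       388.5114     2,331.0684
  Σ                    553.5321     2,808.1704
P = 553.5321; Macaulay duration = 2,808.1704 / 553.5321 = 5.07318 years.
Modified duration = D_Mac / (1 + y) = 5.07318 / 1.056 = 4.80415 years.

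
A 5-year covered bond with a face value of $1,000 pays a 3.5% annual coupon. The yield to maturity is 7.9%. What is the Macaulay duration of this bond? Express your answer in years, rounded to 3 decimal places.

4.634 years

Periodic yield y = 0.079. Discount each cash flow and weight by its year:
  t   CF        PV=CF/(1+0.079)^t    t·PV
  1        35.00        32.4374        32.4374
  2        35.00        30.0625        60.1250
  3        35.00        27.8614        83.5843
  4        35.00        25.8215       103.2862
  5     1,035.00       707.6738     3,538.3691
  Σ                    823.8568     3,817.8021
Price P = Σ PV = 823.8568.
Macaulay duration = Σ(t·PV) / P = 3,817.8021 / 823.8568 = 4.63406 years.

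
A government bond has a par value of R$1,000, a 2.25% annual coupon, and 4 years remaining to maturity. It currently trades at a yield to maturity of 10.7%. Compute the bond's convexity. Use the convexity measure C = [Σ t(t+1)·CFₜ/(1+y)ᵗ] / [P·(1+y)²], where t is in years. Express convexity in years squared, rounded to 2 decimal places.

15.48

With y = 0.107:
  t   CF        PV=CF/(1+0.107)^t    t·PV        t(t+1)·PV
  1        22.50        20.3252        20.3252          40.6504
  2        22.50        18.3606        36.7212         110.1637
  3        22.50        16.5859        49.7578         199.0311
  4     1,022.50       680.8835     2,723.5341      13,617.6707
  Σ                    736.1553     2,830.3384      13,967.5159
P = 736.1553.
Convexity = Σ t(t+1)·PV / [P·(1+y)²] = 13,967.5159 / (736.1553 × 1.225449) = 15.48298.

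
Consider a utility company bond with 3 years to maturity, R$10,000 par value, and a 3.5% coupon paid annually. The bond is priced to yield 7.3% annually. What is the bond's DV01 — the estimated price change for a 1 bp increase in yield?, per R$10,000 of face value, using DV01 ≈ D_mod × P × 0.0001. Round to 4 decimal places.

Periodic yield y = 0.073.
  t   CF        PV=CF/(1+0.073)^t    t·PV
  1       350.00       326.1883       326.1883
  2       350.00       303.9965       607.9930
  3    10,350.00     8,378.0160    25,134.0479
  Σ                  9,008.2007    26,068.2292
P = 9,008.2007; D_Mac = 2.89383 yrs; D_mod = 2.69696 yrs.
DV01 ≈ 2.69696 × 9,008.2007 × 0.0001 = 2.429471.

R$2.4295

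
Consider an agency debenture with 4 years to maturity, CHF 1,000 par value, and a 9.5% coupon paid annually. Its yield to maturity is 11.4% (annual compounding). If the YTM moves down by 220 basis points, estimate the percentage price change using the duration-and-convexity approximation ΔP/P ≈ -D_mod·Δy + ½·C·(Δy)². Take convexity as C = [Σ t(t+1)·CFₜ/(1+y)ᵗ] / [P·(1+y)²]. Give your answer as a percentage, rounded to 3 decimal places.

+7.222%

With y = 0.114:
  t   CF        PV=CF/(1+0.114)^t    t·PV        t(t+1)·PV
  1        95.00        85.2783        85.2783         170.5566
  2        95.00        76.5514       153.1028         459.3085
  3        95.00        68.7176       206.1528         824.6113
  4     1,095.00       711.0061     2,844.0246      14,220.1230
  Σ                    941.5534     3,288.5585      15,674.5993
P = 941.5534; D_Mac = 3.49269 yrs; D_mod = 3.13527 yrs; C = 13.41470.
Duration effect: -3.13527 × (-0.022) = +0.068976
Convexity effect: 0.5 × 13.41470 × (-0.022)² = +0.0032464
ΔP/P ≈ +0.068976 + 0.0032464 = +0.072222 = +7.2222%.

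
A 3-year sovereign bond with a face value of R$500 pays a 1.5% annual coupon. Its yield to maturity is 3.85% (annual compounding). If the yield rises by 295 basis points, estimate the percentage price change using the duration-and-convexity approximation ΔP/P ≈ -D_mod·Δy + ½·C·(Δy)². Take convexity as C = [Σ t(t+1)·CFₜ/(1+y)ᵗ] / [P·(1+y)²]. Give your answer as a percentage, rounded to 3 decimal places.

-7.918%

With y = 0.0385:
  t   CF        PV=CF/(1+0.0385)^t    t·PV        t(t+1)·PV
  1         7.50         7.2220         7.2220          14.4439
  2         7.50         6.9542        13.9084          41.7253
  3       507.50       453.1235     1,359.3704       5,437.4815
  Σ                    467.2996     1,380.5008       5,493.6507
P = 467.2996; D_Mac = 2.95421 yrs; D_mod = 2.84469 yrs; C = 10.90066.
Duration effect: -2.84469 × (+0.0295) = -0.083918
Convexity effect: 0.5 × 10.90066 × (0.0295)² = +0.0047431
ΔP/P ≈ -0.083918 + 0.0047431 = -0.079175 = -7.9175%.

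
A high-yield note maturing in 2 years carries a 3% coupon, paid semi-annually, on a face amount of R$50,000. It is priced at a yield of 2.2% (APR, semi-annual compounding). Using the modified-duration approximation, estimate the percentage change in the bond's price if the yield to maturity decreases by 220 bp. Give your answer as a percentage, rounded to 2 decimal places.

+4.26%

Periodic yield y = 0.011. Modified duration first:
  t   CF        PV=CF/(1+0.011)^t    t·PV
  1       750.00       741.8398       741.8398
  2       750.00       733.7683     1,467.5366
  3       750.00       725.7847     2,177.3540
  4    50,750.00    48,577.0821   194,308.3284
  Σ                 50,778.4748   198,695.0588
P = 50,778.4748; D_Mac = 3.91298 half-year periods = 1.95649 yrs; D_mod = 1.95649/(1+0.011) = 1.93520 yrs.
ΔP/P ≈ -D_mod · Δy = -1.93520 × (-0.022) = +0.042574 = +4.2574%.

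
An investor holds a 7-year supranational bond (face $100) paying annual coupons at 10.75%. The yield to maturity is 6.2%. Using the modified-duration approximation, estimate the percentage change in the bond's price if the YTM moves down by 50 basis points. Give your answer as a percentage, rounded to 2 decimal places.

Periodic yield y = 0.062. Modified duration first:
  t   CF        PV=CF/(1+0.062)^t    t·PV
  1        10.75        10.1224        10.1224
  2        10.75         9.5315        19.0629
  3        10.75         8.9750        26.9250
  4        10.75         8.4510        33.8042
  5        10.75         7.9577        39.7883
  6        10.75         7.4931        44.9586
  7       110.75        72.6896       508.8270
  Σ                    125.2203       683.4885
P = 125.2203; D_Mac = 5.45829 yrs; D_mod = 5.45829/(1+0.062) = 5.13963 yrs.
ΔP/P ≈ -D_mod · Δy = -5.13963 × (-0.005) = +0.025698 = +2.5698%.

+2.57%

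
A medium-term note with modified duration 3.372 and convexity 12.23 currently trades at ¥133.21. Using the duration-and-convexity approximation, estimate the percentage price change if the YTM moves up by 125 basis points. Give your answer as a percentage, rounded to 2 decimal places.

Duration effect: -D_mod·Δy = -3.372 × (+0.0125) = -0.042150
Convexity effect: ½·C·(Δy)² = 0.5 × 12.23 × (0.0125)² = +0.00095546875
ΔP/P ≈ -0.042150 + 0.00095546875 = -0.04119453125
= -4.119453125%.

-4.12%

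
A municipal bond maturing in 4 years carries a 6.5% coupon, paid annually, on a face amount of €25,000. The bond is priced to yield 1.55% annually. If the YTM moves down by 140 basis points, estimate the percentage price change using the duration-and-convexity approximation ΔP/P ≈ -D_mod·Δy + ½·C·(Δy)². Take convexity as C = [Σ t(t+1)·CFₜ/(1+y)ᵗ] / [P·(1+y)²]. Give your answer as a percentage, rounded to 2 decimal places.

With y = 0.0155:
  t   CF        PV=CF/(1+0.0155)^t    t·PV        t(t+1)·PV
  1     1,625.00     1,600.1969     1,600.1969       3,200.3939
  2     1,625.00     1,575.7725     3,151.5449       9,454.6348
  3     1,625.00     1,551.7208     4,655.1624      18,620.6496
  4    26,625.00    25,036.2861   100,145.1443     500,725.7217
  Σ                 29,763.9763   109,552.0486     532,001.4000
P = 29,763.9763; D_Mac = 3.68069 yrs; D_mod = 3.62451 yrs; C = 17.33253.
Duration effect: -3.62451 × (-0.014) = +0.050743
Convexity effect: 0.5 × 17.33253 × (-0.014)² = +0.0016986
ΔP/P ≈ +0.050743 + 0.0016986 = +0.052442 = +5.2442%.

+5.24%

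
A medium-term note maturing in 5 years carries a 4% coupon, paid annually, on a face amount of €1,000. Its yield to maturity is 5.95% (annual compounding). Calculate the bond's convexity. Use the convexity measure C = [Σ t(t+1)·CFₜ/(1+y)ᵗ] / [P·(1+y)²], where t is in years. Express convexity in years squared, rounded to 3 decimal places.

With y = 0.0595:
  t   CF        PV=CF/(1+0.0595)^t    t·PV        t(t+1)·PV
  1        40.00        37.7537        37.7537          75.5073
  2        40.00        35.6335        71.2669         213.8008
  3        40.00        33.6323       100.8970         403.5881
  4        40.00        31.7436       126.9744         634.8720
  5     1,040.00       778.9840     3,894.9200      23,369.5198
  Σ                    917.7471     4,231.8120      24,697.2880
P = 917.7471.
Convexity = Σ t(t+1)·PV / [P·(1+y)²] = 24,697.2880 / (917.7471 × 1.122540) = 23.97311.

23.973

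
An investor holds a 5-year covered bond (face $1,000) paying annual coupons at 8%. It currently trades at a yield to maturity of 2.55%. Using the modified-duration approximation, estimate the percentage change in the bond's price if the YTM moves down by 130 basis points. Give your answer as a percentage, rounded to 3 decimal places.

+5.568%

Periodic yield y = 0.0255. Modified duration first:
  t   CF        PV=CF/(1+0.0255)^t    t·PV
  1        80.00        78.0107        78.0107
  2        80.00        76.0709       152.1418
  3        80.00        74.1793       222.5380
  4        80.00        72.3348       289.3392
  5     1,080.00       952.2378     4,761.1892
  Σ                  1,252.8336     5,503.2190
P = 1,252.8336; D_Mac = 4.39262 yrs; D_mod = 4.39262/(1+0.0255) = 4.28339 yrs.
ΔP/P ≈ -D_mod · Δy = -4.28339 × (-0.013) = +0.055684 = +5.5684%.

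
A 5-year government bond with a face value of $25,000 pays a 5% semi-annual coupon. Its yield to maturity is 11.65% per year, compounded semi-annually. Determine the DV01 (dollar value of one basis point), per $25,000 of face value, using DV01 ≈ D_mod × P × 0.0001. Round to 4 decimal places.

$7.8092

Periodic yield y = 0.05825.
  t   CF        PV=CF/(1+0.05825)^t    t·PV
  1       625.00       590.5977       590.5977
  2       625.00       558.0890     1,116.1780
  3       625.00       527.3697     1,582.1091
  4       625.00       498.3413     1,993.3653
  5       625.00       470.9108     2,354.5539
  6       625.00       444.9901     2,669.9406
  7       625.00       420.4962     2,943.4734
  8       625.00       397.3505     3,178.8043
  9       625.00       375.4789     3,379.3100
  10   25,625.00    14,547.2567   145,472.5671
  Σ                 18,830.8809   165,280.8994
P = 18,830.8809; D_Mac = 8.77712 half-year periods = 4.38856 yrs; D_mod = 4.14700 yrs.
DV01 ≈ 4.14700 × 18,830.8809 × 0.0001 = 7.809161.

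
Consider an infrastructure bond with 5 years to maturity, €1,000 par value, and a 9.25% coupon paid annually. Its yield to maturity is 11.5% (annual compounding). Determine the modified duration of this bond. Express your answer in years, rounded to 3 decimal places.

3.753 years

Periodic yield y = 0.115. First find Macaulay duration:
  t   CF        PV=CF/(1+0.115)^t    t·PV
  1        92.50        82.9596        82.9596
  2        92.50        74.4033       148.8065
  3        92.50        66.7294       200.1882
  4        92.50        59.8470       239.3879
  5     1,092.50       633.9385     3,169.6924
  Σ                    917.8777     3,841.0346
P = 917.8777; Macaulay duration = 3,841.0346 / 917.8777 = 4.18469 years.
Modified duration = D_Mac / (1 + y) = 4.18469 / 1.115 = 3.75309 years.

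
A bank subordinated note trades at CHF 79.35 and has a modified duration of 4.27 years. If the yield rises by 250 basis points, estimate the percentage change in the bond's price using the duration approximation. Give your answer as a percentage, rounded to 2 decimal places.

-10.68%

Duration approximation: ΔP/P ≈ -D_mod · Δy = -4.27 × (+0.025) = -0.106750.
As a percentage: -10.6750%.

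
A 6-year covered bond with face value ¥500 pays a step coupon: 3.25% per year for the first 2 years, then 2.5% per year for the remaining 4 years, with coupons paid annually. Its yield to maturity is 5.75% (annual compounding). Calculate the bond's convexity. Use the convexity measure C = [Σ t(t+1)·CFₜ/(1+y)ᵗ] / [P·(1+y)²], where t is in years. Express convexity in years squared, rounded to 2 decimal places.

With y = 0.0575:
  t   CF        PV=CF/(1+0.0575)^t    t·PV        t(t+1)·PV
  1        16.25        15.3664        15.3664          30.7329
  2        16.25        14.5309        29.0618          87.1854
  3        12.50        10.5699        31.7096         126.8382
  4        12.50         9.9951        39.9805         199.9026
  5        12.50         9.4517        47.2583         283.5498
  6       512.50       366.4474     2,198.6842      15,390.7897
  Σ                    426.3614     2,362.0609      16,118.9986
P = 426.3614.
Convexity = Σ t(t+1)·PV / [P·(1+y)²] = 16,118.9986 / (426.3614 × 1.118306) = 33.80644.

33.81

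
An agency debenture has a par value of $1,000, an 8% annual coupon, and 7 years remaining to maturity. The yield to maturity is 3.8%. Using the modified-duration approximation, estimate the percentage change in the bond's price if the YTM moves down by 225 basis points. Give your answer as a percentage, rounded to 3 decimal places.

+12.540%

Periodic yield y = 0.038. Modified duration first:
  t   CF        PV=CF/(1+0.038)^t    t·PV
  1        80.00        77.0713        77.0713
  2        80.00        74.2498       148.4996
  3        80.00        71.5316       214.5948
  4        80.00        68.9129       275.6516
  5        80.00        66.3901       331.9504
  6        80.00        63.9596       383.7577
  7     1,080.00       831.8448     5,822.9133
  Σ                  1,253.9600     7,254.4387
P = 1,253.9600; D_Mac = 5.78522 yrs; D_mod = 5.78522/(1+0.038) = 5.57343 yrs.
ΔP/P ≈ -D_mod · Δy = -5.57343 × (-0.0225) = +0.125402 = +12.5402%.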